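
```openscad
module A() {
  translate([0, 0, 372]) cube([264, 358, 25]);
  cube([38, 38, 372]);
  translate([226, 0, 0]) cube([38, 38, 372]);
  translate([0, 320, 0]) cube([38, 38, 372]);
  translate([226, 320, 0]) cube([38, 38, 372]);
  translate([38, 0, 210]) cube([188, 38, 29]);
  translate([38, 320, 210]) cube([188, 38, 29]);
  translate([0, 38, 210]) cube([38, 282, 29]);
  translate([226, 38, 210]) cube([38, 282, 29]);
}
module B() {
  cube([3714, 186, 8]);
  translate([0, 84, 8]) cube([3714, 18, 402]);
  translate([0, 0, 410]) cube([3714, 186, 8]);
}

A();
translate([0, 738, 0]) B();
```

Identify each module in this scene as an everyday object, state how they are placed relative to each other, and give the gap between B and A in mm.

A is a stool. B is an I-beam. The I-beam is on the floor beside the stool on its +y side. The gap between the I-beam and the stool is 380 mm.

The I-beam's nearest face is 380 mm from the stool's +y face.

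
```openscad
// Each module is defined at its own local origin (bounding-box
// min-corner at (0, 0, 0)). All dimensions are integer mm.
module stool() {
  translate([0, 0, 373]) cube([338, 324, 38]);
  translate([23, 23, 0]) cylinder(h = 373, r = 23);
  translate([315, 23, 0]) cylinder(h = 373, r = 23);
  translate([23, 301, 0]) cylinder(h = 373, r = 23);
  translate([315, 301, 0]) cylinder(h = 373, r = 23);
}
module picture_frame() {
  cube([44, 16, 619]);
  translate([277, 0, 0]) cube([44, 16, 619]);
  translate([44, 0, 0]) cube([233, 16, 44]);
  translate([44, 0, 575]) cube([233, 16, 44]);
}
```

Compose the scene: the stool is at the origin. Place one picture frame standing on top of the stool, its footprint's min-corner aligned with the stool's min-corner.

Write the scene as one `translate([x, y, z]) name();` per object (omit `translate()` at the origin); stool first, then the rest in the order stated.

stool();
translate([0, 0, 411]) picture_frame();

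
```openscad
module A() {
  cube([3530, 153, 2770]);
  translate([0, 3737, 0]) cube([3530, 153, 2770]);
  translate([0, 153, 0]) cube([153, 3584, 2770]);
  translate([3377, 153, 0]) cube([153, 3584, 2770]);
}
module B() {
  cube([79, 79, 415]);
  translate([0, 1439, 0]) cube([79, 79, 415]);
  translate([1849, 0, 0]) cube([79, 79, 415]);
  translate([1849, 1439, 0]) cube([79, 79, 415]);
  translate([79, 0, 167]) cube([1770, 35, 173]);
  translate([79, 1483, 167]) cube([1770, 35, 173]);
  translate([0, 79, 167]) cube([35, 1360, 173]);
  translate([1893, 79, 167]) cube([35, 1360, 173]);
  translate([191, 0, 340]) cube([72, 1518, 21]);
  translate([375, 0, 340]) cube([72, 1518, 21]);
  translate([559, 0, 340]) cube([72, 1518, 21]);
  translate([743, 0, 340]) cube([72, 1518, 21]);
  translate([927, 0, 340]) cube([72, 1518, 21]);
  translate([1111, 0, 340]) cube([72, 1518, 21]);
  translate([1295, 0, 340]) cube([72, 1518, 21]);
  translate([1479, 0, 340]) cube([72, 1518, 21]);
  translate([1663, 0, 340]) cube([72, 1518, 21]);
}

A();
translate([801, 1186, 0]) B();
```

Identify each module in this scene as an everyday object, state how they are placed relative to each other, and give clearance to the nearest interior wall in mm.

A is a house frame. B is a bed frame. The bed frame sits inside the house frame, centred. The clearance to the nearest interior wall is 648 mm.

Clearances: x = 648, y = 1033; minimum 648 mm.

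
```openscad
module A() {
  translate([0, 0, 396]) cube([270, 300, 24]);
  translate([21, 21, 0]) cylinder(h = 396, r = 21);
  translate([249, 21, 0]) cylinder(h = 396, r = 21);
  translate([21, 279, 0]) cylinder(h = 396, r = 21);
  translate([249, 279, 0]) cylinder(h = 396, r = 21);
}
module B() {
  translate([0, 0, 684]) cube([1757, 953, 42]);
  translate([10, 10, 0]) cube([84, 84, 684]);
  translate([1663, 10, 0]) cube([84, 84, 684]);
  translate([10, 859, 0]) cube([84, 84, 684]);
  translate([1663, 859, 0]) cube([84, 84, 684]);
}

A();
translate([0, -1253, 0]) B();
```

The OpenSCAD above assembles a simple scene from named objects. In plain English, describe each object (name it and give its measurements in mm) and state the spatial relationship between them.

A is a four-legged stool. The seat is 270×300 mm, 24 mm thick, top at z = 420 mm. It stands on four round legs, each 42 mm in diameter, from z = 0 to the seat underside, each leg's axis is inset half a diameter from the nearest pair of seat edges (so the leg's bounding box is flush with the corner).

B is a table with a 1757×953 mm rectangular top, 42 mm thick, top surface at z = 726 mm, supported by four 84×84 mm square legs, each inset 10 mm from the nearest pair of top edges, running from the floor.

The table is on the floor beside the stool on its −y side.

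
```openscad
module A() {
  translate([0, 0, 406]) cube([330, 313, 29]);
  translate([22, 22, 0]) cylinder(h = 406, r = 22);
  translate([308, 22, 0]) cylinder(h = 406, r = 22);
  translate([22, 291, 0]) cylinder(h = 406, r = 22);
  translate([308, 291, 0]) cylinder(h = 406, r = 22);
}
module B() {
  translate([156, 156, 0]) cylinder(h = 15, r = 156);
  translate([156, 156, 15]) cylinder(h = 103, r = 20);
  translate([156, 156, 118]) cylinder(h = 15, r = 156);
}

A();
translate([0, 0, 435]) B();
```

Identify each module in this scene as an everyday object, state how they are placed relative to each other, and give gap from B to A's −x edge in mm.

The spool's min-x is at 0; the stool's min-x is 0; gap = 0 mm.

A is a stool. B is a spool. The spool is on top of the stool. The gap from the spool to the stool's −x edge is 0 mm.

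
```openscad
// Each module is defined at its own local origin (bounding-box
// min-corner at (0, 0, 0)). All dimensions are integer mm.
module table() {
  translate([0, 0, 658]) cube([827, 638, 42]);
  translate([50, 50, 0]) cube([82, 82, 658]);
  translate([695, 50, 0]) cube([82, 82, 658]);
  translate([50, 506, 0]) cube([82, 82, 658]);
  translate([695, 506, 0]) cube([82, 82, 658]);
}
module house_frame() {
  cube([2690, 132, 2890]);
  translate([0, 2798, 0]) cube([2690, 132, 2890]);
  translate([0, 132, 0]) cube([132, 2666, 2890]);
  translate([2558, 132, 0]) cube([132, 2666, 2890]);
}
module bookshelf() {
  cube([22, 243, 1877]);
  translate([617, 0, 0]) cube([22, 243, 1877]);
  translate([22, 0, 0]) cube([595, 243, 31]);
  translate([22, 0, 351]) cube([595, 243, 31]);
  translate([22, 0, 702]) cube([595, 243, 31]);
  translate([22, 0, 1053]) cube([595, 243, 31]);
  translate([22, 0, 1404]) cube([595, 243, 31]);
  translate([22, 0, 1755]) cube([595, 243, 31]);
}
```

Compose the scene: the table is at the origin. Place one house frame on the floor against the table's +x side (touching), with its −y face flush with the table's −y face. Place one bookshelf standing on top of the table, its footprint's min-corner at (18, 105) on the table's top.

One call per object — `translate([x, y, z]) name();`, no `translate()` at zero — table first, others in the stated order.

table();
translate([827, 0, 0]) house_frame();
translate([18, 105, 700]) bookshelf();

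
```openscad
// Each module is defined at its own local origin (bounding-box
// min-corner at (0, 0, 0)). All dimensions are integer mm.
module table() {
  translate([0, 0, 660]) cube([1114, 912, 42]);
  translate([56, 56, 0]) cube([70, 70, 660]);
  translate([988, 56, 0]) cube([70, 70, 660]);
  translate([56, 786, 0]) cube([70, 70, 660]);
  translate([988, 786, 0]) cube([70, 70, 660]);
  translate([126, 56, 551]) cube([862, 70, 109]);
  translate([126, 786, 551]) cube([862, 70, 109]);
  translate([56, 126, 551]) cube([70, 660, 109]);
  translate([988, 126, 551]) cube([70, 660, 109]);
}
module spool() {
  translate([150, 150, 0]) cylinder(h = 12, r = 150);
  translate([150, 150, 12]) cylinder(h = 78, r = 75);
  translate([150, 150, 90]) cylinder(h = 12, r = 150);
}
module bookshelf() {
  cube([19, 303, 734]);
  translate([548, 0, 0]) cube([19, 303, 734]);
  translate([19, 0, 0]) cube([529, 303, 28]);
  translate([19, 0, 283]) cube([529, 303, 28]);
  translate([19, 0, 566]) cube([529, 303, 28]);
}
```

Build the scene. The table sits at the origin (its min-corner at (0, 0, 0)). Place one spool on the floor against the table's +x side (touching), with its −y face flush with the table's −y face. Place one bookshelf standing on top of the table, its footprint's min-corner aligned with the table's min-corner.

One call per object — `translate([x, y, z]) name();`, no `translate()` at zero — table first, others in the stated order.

table();
translate([1114, 0, 0]) spool();
translate([0, 0, 702]) bookshelf();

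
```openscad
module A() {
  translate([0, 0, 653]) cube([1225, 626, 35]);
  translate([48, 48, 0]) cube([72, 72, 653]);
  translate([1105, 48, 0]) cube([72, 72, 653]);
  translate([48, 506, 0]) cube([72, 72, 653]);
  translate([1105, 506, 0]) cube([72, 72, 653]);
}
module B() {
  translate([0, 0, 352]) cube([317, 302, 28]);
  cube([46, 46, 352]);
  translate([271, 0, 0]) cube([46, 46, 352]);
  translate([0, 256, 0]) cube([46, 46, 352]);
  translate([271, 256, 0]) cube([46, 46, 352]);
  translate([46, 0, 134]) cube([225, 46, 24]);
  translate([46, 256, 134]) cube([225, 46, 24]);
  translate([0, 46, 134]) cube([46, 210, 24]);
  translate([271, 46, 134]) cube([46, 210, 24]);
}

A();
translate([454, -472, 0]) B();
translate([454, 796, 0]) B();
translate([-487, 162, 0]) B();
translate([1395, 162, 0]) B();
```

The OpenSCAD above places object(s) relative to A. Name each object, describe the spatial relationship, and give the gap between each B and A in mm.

Each stool's nearest face is 170 mm from the table's bounding box.

A is a table. B is a stool. Four stools sit around the table at the −y, +y, −x, +x sides. The gap between each stool and the table is 170 mm.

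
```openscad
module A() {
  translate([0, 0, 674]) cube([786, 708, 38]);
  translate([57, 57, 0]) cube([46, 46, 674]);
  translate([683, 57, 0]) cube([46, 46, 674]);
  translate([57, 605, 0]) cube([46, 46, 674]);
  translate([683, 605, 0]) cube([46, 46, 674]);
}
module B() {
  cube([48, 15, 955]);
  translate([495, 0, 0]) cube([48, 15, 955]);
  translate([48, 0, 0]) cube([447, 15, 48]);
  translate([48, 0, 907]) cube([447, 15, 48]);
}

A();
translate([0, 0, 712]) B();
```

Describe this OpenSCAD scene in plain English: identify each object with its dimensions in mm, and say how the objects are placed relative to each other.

A is a table: top 786 mm (x) × 708 mm (y), 38 mm thick, upper face at z = 712 mm, on four 46×46 mm square legs, each inset 57 mm from the nearest pair of top edges, running from z = 0 to the bottom of the top.

B is a picture frame with a 447×859 mm rectangular opening (x by z) and a uniform 48 mm border on every side. Frame depth is 15 mm along y. It is built from two vertical stiles running the full outside height and two horizontal rails spanning the gap between the stiles.

The picture frame is on top of the table.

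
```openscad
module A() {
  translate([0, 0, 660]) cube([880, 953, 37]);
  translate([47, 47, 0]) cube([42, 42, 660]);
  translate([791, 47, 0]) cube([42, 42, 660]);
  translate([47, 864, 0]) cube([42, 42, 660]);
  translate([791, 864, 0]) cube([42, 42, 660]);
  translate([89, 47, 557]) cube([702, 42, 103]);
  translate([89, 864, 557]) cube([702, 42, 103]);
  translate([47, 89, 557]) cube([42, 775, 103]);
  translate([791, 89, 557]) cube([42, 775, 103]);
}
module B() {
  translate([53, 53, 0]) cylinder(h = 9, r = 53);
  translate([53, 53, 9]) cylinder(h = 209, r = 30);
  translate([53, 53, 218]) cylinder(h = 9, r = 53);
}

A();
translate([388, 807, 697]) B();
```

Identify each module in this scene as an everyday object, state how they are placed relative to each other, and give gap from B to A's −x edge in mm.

The spool's min-x is at 388; the table's min-x is 0; gap = 388 mm.

A is a table. B is a spool. The spool is on top of the table. The gap from the spool to the table's −x edge is 388 mm.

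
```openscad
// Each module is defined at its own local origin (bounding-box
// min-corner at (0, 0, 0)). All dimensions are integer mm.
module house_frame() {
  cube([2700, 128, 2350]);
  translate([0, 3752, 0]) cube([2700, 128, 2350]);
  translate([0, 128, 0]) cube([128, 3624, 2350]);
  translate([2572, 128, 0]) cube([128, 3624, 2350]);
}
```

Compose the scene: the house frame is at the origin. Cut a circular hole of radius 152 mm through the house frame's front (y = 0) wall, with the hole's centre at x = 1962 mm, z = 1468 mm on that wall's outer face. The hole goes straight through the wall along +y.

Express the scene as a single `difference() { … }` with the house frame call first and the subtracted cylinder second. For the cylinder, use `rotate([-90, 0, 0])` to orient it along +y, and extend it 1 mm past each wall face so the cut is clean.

difference() {
  house_frame();
  translate([1962, -1, 1468]) rotate([-90, 0, 0]) cylinder(h = 130, r = 152);
}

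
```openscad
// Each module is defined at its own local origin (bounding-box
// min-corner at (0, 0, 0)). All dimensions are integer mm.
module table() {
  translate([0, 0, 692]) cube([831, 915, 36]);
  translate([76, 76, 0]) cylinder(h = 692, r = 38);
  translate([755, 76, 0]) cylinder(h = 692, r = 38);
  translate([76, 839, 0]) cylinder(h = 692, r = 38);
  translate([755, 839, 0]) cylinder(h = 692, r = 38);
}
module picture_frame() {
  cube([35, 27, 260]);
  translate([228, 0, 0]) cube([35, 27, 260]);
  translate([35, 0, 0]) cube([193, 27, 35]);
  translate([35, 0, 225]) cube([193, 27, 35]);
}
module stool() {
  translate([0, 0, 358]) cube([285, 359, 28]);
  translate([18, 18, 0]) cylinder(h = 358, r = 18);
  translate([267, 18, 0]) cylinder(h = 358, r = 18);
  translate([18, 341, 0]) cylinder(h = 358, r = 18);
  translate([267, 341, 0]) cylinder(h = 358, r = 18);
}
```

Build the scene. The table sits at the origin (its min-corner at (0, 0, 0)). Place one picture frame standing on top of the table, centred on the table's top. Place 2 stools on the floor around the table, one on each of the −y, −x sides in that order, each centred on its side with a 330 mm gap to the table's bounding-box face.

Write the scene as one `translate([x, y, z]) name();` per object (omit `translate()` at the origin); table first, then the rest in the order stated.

table();
translate([284, 444, 728]) picture_frame();
translate([273, -689, 0]) stool();
translate([-615, 278, 0]) stool();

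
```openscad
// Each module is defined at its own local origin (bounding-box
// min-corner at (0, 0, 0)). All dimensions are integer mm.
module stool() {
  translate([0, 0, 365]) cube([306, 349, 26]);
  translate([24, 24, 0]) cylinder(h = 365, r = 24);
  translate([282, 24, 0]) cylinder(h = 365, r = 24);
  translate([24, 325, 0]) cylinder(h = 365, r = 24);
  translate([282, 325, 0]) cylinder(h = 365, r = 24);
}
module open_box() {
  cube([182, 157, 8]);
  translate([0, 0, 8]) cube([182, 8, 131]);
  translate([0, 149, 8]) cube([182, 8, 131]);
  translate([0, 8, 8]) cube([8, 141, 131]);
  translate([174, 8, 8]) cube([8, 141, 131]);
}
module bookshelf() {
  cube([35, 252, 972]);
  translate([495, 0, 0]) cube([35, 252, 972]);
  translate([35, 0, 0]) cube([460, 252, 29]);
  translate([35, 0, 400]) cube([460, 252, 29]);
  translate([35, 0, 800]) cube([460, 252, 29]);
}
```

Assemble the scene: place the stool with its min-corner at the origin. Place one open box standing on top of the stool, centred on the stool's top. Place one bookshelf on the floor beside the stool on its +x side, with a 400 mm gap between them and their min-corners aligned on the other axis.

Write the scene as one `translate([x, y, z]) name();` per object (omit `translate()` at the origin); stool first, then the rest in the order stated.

stool();
translate([62, 96, 391]) open_box();
translate([706, 0, 0]) bookshelf();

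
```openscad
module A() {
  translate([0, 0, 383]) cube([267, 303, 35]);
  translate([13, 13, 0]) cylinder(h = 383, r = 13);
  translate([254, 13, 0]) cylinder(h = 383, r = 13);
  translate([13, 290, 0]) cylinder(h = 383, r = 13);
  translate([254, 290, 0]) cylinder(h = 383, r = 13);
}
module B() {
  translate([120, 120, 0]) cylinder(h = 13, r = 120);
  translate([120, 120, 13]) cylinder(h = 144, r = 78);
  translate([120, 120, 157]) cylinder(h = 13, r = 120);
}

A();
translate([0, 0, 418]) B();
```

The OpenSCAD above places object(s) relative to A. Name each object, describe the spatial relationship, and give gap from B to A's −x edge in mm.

The spool's min-x is at 0; the stool's min-x is 0; gap = 0 mm.

A is a stool. B is a spool. The spool is on top of the stool. The gap from the spool to the stool's −x edge is 0 mm.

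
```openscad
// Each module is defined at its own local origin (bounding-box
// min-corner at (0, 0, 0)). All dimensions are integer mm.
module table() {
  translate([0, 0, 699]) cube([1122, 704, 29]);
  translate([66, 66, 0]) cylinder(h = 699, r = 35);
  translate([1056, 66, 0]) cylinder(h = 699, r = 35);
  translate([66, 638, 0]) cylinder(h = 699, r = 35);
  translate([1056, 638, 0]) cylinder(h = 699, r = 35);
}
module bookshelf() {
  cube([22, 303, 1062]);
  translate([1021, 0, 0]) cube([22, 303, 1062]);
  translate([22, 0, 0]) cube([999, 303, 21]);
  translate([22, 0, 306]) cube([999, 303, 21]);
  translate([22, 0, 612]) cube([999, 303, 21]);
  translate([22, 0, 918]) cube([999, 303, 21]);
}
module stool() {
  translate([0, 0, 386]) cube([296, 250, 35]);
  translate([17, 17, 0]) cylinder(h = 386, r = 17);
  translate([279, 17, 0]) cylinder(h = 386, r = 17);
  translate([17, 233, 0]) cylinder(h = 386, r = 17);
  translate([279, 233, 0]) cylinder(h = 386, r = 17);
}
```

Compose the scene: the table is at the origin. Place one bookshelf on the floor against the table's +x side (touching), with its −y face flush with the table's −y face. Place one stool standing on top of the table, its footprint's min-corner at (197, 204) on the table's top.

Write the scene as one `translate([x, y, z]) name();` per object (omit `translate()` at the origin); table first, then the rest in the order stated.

table();
translate([1122, 0, 0]) bookshelf();
translate([197, 204, 728]) stool();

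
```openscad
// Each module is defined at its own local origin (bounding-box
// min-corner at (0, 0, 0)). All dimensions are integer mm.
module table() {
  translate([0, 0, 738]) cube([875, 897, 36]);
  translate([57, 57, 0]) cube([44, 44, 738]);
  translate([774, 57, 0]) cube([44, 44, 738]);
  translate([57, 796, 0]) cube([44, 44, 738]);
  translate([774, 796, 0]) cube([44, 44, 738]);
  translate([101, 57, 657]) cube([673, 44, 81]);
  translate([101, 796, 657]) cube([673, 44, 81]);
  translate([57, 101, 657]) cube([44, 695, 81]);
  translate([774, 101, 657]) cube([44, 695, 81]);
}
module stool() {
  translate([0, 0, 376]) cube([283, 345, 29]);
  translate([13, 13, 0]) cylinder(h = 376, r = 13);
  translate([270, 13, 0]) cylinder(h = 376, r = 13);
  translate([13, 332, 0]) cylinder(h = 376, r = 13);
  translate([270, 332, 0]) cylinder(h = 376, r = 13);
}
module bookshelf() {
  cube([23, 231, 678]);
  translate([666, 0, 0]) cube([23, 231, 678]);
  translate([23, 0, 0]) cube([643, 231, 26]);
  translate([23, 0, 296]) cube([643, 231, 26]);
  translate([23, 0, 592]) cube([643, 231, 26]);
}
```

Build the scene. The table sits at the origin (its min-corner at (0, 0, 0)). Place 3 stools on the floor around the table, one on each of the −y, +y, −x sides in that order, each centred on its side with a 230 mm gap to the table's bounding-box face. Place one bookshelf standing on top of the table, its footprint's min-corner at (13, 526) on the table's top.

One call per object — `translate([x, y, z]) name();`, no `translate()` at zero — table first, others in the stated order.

table();
translate([296, -575, 0]) stool();
translate([296, 1127, 0]) stool();
translate([-513, 276, 0]) stool();
translate([13, 526, 774]) bookshelf();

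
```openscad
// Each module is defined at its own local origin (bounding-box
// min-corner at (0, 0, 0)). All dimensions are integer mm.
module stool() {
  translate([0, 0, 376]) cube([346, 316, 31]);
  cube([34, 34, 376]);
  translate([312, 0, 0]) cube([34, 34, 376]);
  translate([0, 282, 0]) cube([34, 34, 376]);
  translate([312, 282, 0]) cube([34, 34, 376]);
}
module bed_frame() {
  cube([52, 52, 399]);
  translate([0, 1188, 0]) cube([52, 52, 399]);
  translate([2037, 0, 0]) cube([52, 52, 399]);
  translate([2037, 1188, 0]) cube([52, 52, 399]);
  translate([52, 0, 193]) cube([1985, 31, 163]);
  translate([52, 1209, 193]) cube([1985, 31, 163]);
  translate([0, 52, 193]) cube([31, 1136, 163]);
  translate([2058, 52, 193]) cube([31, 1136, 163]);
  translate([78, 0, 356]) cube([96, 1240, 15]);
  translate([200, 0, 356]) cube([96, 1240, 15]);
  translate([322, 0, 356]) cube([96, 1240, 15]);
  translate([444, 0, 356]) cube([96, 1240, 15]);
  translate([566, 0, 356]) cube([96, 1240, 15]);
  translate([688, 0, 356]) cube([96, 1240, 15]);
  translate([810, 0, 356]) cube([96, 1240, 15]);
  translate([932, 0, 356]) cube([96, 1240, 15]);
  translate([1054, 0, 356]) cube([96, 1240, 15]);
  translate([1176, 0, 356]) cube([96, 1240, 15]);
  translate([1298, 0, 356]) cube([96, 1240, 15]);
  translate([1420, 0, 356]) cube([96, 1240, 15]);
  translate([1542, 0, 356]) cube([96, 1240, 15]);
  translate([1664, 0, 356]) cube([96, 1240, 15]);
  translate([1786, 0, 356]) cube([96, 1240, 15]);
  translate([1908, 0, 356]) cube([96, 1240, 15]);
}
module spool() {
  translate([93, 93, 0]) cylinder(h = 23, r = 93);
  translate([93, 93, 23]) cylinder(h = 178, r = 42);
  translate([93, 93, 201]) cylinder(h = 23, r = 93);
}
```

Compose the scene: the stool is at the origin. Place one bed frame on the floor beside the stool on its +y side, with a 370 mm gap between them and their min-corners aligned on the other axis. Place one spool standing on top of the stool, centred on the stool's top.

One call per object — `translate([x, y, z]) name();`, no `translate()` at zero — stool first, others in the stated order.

stool();
translate([0, 686, 0]) bed_frame();
translate([80, 65, 407]) spool();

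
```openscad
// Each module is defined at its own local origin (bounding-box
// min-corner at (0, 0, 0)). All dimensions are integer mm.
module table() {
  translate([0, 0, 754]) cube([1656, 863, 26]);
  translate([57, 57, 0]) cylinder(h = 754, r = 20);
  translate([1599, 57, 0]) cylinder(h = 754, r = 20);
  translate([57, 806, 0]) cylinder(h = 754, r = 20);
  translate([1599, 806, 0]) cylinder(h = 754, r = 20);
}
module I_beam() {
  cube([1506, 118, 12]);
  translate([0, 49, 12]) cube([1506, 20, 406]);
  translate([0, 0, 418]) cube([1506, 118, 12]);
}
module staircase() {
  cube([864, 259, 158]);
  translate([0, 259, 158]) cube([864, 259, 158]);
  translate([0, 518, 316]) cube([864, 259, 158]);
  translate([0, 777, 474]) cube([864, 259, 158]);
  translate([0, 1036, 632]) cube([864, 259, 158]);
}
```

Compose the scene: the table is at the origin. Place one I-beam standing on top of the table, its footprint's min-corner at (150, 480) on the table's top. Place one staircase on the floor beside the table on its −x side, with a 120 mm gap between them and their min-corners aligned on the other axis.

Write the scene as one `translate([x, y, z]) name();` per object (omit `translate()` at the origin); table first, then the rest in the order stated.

table();
translate([150, 480, 780]) I_beam();
translate([-984, 0, 0]) staircase();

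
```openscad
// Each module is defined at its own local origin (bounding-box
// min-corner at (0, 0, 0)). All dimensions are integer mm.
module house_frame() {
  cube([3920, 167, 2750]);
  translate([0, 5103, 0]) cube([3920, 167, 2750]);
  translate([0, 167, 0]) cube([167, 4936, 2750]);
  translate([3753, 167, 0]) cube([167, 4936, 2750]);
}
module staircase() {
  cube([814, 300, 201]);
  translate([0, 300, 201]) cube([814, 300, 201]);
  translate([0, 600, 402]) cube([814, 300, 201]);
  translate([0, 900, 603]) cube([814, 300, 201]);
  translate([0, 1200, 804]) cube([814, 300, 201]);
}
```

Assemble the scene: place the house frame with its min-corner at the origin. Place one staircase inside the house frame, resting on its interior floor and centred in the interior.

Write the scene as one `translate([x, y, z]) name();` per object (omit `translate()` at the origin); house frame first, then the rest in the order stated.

house_frame();
translate([1553, 1885, 0]) staircase();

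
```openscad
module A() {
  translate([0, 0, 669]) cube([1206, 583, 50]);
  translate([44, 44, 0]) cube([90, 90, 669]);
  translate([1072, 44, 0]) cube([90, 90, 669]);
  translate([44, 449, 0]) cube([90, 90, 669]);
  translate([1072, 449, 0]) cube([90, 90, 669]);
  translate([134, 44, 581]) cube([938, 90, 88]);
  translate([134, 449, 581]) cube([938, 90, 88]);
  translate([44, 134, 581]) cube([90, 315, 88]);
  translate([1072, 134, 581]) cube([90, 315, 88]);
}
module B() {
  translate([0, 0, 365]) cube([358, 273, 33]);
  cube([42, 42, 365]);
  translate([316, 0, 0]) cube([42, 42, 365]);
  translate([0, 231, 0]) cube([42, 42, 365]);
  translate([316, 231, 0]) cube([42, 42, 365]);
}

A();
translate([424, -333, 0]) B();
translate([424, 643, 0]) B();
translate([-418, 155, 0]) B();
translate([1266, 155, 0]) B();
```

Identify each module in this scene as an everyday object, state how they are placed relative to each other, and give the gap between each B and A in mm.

A is a table. B is a stool. Four stools sit around the table at the −y, +y, −x, +x sides. The gap between each stool and the table is 60 mm.

Each stool's nearest face is 60 mm from the table's bounding box.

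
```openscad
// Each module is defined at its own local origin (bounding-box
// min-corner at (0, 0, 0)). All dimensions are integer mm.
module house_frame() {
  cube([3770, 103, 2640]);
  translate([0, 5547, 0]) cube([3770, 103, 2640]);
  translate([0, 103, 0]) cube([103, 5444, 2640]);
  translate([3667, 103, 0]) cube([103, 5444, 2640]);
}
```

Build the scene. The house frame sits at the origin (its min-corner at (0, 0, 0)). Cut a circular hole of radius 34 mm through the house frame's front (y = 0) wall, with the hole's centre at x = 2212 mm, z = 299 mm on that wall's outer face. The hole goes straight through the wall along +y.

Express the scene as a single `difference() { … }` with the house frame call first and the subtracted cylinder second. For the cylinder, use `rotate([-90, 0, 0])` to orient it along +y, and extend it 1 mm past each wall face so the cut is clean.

difference() {
  house_frame();
  translate([2212, -1, 299]) rotate([-90, 0, 0]) cylinder(h = 105, r = 34);
}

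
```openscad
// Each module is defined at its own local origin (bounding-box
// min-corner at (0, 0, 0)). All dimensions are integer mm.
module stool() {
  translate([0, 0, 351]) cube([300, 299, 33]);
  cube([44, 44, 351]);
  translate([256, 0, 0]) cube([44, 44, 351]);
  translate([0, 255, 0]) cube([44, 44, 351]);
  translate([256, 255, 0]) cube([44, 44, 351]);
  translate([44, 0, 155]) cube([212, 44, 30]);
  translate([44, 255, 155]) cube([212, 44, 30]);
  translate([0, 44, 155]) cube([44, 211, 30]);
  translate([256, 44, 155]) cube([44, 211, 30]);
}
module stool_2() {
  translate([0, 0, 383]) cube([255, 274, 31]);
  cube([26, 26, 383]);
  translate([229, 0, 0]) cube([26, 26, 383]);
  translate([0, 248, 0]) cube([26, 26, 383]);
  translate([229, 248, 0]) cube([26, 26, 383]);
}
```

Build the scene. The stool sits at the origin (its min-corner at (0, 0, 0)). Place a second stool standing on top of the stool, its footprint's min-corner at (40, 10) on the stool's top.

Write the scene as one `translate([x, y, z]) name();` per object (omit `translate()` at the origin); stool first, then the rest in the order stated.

stool();
translate([40, 10, 384]) stool_2();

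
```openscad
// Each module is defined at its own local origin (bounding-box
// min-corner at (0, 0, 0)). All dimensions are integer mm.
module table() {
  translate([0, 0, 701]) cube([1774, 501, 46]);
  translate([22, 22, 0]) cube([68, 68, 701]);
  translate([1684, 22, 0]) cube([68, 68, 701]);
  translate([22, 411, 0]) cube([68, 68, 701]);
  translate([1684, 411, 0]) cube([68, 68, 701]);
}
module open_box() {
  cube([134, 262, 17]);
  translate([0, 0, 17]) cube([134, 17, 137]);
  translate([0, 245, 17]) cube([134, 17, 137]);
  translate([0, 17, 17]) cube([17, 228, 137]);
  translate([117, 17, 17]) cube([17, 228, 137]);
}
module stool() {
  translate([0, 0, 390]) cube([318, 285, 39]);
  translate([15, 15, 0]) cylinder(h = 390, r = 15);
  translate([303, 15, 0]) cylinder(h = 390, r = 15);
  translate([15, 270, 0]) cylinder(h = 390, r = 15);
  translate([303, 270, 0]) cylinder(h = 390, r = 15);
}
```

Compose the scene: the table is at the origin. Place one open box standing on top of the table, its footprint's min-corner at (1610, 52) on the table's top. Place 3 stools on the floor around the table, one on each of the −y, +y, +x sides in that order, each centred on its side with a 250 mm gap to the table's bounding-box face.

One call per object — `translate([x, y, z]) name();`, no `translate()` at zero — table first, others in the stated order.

table();
translate([1610, 52, 747]) open_box();
translate([728, -535, 0]) stool();
translate([728, 751, 0]) stool();
translate([2024, 108, 0]) stool();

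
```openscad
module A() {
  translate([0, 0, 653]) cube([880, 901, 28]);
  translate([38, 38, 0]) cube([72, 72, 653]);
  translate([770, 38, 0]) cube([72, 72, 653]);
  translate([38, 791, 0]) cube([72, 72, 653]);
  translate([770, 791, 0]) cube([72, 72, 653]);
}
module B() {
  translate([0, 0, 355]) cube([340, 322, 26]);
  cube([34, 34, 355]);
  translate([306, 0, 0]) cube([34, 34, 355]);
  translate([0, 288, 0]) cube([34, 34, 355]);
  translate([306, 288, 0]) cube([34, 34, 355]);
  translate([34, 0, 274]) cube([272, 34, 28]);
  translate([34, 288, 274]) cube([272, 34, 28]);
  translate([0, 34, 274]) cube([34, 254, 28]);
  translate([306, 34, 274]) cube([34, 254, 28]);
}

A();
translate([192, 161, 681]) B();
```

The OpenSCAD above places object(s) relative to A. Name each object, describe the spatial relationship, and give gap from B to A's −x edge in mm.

The stool's min-x is at 192; the table's min-x is 0; gap = 192 mm.

A is a table. B is a stool. The stool is on top of the table. The gap from the stool to the table's −x edge is 192 mm.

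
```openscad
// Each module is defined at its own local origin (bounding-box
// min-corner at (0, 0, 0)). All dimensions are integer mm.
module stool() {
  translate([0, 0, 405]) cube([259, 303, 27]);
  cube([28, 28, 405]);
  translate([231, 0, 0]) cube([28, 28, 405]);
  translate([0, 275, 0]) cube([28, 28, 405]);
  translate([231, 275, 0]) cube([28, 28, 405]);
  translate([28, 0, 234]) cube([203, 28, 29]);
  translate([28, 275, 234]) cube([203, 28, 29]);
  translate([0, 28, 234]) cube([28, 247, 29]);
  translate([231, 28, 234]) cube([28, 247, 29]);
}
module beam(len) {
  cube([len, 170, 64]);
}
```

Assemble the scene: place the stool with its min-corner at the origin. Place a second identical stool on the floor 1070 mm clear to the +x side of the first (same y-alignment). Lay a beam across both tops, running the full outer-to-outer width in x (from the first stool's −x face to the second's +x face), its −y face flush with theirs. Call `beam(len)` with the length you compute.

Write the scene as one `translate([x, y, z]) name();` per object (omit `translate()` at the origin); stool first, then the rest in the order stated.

stool();
translate([1329, 0, 0]) stool();
translate([0, 0, 432]) beam(1588);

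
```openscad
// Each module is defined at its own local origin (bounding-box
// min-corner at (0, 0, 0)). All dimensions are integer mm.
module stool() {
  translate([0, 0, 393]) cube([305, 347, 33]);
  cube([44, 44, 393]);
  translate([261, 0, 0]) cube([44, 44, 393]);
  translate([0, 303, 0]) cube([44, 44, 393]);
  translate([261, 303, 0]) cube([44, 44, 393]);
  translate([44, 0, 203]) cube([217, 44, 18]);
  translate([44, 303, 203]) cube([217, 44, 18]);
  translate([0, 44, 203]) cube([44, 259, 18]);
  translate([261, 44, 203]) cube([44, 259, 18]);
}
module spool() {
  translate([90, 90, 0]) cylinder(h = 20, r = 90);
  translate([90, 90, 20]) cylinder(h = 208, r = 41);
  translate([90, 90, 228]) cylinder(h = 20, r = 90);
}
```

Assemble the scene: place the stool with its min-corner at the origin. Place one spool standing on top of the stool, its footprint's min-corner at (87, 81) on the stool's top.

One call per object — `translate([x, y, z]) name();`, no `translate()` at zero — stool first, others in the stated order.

stool();
translate([87, 81, 426]) spool();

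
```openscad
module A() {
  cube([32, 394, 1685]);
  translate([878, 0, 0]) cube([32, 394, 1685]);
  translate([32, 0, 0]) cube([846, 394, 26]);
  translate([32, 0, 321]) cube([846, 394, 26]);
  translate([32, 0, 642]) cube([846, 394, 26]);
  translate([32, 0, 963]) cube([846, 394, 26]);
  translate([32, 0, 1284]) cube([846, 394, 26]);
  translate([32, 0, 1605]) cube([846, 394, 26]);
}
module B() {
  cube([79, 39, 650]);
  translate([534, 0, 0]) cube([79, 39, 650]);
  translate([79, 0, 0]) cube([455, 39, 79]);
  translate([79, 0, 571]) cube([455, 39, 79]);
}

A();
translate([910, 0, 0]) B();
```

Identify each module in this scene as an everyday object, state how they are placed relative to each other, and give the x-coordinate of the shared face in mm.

A is a bookshelf. B is a picture frame. The picture frame is against the bookshelf's +x side, with their −y faces flush. The x-coordinate of the shared face is 910 mm.

The bookshelf's +x face and the picture frame's −x face are both at x = 910 mm.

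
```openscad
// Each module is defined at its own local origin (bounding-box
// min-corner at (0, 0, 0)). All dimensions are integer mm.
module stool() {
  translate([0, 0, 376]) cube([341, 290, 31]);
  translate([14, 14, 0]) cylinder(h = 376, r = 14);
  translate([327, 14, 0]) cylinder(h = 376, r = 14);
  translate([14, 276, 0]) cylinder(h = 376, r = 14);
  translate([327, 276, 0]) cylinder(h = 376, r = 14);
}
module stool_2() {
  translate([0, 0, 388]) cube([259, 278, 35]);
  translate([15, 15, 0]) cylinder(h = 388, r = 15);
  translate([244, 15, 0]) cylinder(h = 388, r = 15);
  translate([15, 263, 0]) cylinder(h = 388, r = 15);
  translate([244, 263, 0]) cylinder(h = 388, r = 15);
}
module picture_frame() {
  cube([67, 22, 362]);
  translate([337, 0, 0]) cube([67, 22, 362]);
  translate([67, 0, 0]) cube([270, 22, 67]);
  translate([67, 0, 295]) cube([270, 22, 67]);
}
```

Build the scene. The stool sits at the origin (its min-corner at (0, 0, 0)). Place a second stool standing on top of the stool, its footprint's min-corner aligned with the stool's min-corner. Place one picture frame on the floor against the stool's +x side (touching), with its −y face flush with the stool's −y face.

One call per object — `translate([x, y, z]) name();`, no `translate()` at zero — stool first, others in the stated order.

stool();
translate([0, 0, 407]) stool_2();
translate([341, 0, 0]) picture_frame();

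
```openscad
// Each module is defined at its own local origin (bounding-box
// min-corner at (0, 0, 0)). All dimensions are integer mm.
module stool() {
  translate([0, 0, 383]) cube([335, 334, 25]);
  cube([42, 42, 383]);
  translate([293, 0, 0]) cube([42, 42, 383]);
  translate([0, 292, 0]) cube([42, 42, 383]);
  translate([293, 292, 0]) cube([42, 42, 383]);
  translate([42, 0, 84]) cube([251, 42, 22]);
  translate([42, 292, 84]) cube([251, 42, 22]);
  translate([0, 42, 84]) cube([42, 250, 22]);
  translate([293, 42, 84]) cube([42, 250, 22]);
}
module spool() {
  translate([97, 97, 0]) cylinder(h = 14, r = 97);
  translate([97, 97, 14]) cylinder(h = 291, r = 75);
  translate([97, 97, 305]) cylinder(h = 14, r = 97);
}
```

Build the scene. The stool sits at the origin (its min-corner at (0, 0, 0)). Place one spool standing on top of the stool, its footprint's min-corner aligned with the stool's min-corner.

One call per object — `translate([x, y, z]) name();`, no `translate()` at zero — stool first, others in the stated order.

stool();
translate([0, 0, 408]) spool();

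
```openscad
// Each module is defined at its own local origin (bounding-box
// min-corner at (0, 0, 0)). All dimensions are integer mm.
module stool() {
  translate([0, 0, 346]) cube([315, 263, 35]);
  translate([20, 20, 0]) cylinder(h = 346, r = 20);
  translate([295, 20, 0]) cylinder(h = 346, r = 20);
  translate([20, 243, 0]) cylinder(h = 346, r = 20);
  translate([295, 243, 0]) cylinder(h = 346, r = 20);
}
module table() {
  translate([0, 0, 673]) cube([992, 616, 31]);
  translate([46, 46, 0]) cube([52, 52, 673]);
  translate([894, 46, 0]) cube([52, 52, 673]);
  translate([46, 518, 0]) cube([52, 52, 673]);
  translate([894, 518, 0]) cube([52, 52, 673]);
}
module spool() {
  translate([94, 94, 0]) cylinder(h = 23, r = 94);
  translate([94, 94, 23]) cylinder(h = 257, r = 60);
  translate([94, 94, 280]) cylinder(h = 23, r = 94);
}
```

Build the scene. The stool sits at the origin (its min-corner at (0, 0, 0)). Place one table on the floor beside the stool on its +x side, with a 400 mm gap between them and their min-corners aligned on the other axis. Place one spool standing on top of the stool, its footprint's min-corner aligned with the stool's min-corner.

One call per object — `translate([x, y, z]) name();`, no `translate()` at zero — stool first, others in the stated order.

stool();
translate([715, 0, 0]) table();
translate([0, 0, 381]) spool();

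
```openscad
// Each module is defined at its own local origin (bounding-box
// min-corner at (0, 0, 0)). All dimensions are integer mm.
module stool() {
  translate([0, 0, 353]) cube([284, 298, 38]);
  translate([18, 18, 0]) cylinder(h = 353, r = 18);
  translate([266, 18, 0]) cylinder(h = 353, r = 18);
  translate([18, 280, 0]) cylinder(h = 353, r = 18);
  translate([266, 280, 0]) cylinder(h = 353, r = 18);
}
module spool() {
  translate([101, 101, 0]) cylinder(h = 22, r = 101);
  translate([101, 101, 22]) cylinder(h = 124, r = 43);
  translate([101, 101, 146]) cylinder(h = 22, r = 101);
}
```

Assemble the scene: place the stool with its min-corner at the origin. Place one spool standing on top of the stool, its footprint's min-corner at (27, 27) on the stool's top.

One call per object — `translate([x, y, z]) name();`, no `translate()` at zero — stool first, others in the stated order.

stool();
translate([27, 27, 391]) spool();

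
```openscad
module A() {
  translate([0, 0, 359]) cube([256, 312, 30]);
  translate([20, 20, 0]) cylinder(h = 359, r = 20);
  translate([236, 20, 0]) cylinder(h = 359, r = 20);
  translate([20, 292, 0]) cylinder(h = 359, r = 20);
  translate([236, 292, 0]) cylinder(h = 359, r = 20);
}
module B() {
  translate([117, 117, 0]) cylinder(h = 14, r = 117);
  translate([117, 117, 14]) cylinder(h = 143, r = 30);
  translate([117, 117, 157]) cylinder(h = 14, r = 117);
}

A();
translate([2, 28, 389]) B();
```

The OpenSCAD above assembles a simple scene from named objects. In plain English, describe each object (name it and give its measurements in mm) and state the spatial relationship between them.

A is a four-legged stool. The seat is a 256×312×30 mm slab whose top surface is at z = 389 mm; four round legs, each 40 mm in diameter, run from the floor (z = 0) to the underside of the seat, each leg's axis is inset half a diameter from the nearest pair of seat edges (so the leg's bounding box is flush with the corner).

B is a spool: two coaxial disc flanges of radius 117 mm and thickness 14 mm, joined by a core cylinder of radius 30 mm and height 143 mm. The lower flange rests on z = 0 and the three cylinders share a vertical axis.

The spool is on top of the stool.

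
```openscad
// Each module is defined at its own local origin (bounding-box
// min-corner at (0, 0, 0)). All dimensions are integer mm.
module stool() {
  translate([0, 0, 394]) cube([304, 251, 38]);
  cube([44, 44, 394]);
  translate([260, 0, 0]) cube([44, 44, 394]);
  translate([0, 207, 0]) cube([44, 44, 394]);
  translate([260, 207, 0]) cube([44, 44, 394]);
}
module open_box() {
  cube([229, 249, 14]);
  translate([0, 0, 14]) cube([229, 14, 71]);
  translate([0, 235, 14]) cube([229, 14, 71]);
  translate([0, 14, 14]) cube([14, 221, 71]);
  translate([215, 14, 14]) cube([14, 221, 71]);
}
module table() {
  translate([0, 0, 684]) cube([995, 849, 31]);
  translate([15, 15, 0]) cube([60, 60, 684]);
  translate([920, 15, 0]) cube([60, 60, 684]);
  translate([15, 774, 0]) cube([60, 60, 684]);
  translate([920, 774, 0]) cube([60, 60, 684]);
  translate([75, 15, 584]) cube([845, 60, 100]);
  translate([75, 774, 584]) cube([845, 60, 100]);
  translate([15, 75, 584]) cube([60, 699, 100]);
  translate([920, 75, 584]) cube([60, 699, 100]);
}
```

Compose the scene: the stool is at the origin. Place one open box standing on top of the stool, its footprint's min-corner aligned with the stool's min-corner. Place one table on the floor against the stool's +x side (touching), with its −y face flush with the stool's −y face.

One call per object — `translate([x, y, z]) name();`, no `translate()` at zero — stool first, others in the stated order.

stool();
translate([0, 0, 432]) open_box();
translate([304, 0, 0]) table();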